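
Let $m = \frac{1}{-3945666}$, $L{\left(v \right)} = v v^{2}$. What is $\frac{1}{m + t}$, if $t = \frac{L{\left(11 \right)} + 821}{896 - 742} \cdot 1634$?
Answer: $\frac{303816282}{6937206830467} \approx 4.3795 \cdot 10^{-5}$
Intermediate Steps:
$L{\left(v \right)} = v^{3}$
$t = \frac{1758184}{77}$ ($t = \frac{11^{3} + 821}{896 - 742} \cdot 1634 = \frac{1331 + 821}{154} \cdot 1634 = 2152 \cdot \frac{1}{154} \cdot 1634 = \frac{1076}{77} \cdot 1634 = \frac{1758184}{77} \approx 22834.0$)
$m = - \frac{1}{3945666} \approx -2.5344 \cdot 10^{-7}$
$\frac{1}{m + t} = \frac{1}{- \frac{1}{3945666} + \frac{1758184}{77}} = \frac{1}{\frac{6937206830467}{303816282}} = \frac{303816282}{6937206830467}$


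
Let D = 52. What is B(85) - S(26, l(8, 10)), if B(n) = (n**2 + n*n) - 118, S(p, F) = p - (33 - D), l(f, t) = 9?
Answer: 14287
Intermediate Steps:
S(p, F) = 19 + p (S(p, F) = p - (33 - 1*52) = p - (33 - 52) = p - 1*(-19) = p + 19 = 19 + p)
B(n) = -118 + 2*n**2 (B(n) = (n**2 + n**2) - 118 = 2*n**2 - 118 = -118 + 2*n**2)
B(85) - S(26, l(8, 10)) = (-118 + 2*85**2) - (19 + 26) = (-118 + 2*7225) - 1*45 = (-118 + 14450) - 45 = 14332 - 45 = 14287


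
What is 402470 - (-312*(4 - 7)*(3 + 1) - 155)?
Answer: 398881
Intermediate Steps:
402470 - (-312*(4 - 7)*(3 + 1) - 155) = 402470 - (-(-936)*4 - 155) = 402470 - (-312*(-12) - 155) = 402470 - (3744 - 155) = 402470 - 1*3589 = 402470 - 3589 = 398881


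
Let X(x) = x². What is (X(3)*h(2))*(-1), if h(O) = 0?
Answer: 0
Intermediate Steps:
(X(3)*h(2))*(-1) = (3²*0)*(-1) = (9*0)*(-1) = 0*(-1) = 0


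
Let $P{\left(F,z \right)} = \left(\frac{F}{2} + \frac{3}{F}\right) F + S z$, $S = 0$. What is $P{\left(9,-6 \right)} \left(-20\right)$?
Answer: $-870$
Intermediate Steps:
$P{\left(F,z \right)} = F \left(\frac{F}{2} + \frac{3}{F}\right)$ ($P{\left(F,z \right)} = \left(\frac{F}{2} + \frac{3}{F}\right) F + 0 z = \left(F \frac{1}{2} + \frac{3}{F}\right) F + 0 = \left(\frac{F}{2} + \frac{3}{F}\right) F + 0 = F \left(\frac{F}{2} + \frac{3}{F}\right) + 0 = F \left(\frac{F}{2} + \frac{3}{F}\right)$)
$P{\left(9,-6 \right)} \left(-20\right) = \left(3 + \frac{9^{2}}{2}\right) \left(-20\right) = \left(3 + \frac{1}{2} \cdot 81\right) \left(-20\right) = \left(3 + \frac{81}{2}\right) \left(-20\right) = \frac{87}{2} \left(-20\right) = -870$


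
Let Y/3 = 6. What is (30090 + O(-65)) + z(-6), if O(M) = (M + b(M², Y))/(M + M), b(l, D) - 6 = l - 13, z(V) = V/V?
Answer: 3907677/130 ≈ 30059.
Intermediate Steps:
Y = 18 (Y = 3*6 = 18)
z(V) = 1
b(l, D) = -7 + l (b(l, D) = 6 + (l - 13) = 6 + (-13 + l) = -7 + l)
O(M) = (-7 + M + M²)/(2*M) (O(M) = (M + (-7 + M²))/(M + M) = (-7 + M + M²)/((2*M)) = (-7 + M + M²)*(1/(2*M)) = (-7 + M + M²)/(2*M))
(30090 + O(-65)) + z(-6) = (30090 + (½)*(-7 - 65 + (-65)²)/(-65)) + 1 = (30090 + (½)*(-1/65)*(-7 - 65 + 4225)) + 1 = (30090 + (½)*(-1/65)*4153) + 1 = (30090 - 4153/130) + 1 = 3907547/130 + 1 = 3907677/130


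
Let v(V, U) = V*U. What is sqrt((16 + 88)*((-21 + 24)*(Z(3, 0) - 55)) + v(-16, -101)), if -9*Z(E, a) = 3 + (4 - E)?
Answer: 2*I*sqrt(35286)/3 ≈ 125.23*I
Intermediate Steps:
Z(E, a) = -7/9 + E/9 (Z(E, a) = -(3 + (4 - E))/9 = -(7 - E)/9 = -7/9 + E/9)
v(V, U) = U*V
sqrt((16 + 88)*((-21 + 24)*(Z(3, 0) - 55)) + v(-16, -101)) = sqrt((16 + 88)*((-21 + 24)*((-7/9 + (1/9)*3) - 55)) - 101*(-16)) = sqrt(104*(3*((-7/9 + 1/3) - 55)) + 1616) = sqrt(104*(3*(-4/9 - 55)) + 1616) = sqrt(104*(3*(-499/9)) + 1616) = sqrt(104*(-499/3) + 1616) = sqrt(-51896/3 + 1616) = sqrt(-47048/3) = 2*I*sqrt(35286)/3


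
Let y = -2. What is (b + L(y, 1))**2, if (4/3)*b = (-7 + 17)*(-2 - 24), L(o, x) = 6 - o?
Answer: 34969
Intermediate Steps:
b = -195 (b = 3*((-7 + 17)*(-2 - 24))/4 = 3*(10*(-26))/4 = (3/4)*(-260) = -195)
(b + L(y, 1))**2 = (-195 + (6 - 1*(-2)))**2 = (-195 + (6 + 2))**2 = (-195 + 8)**2 = (-187)**2 = 34969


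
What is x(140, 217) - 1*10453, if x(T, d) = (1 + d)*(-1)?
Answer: -10671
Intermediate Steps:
x(T, d) = -1 - d
x(140, 217) - 1*10453 = (-1 - 1*217) - 1*10453 = (-1 - 217) - 10453 = -218 - 10453 = -10671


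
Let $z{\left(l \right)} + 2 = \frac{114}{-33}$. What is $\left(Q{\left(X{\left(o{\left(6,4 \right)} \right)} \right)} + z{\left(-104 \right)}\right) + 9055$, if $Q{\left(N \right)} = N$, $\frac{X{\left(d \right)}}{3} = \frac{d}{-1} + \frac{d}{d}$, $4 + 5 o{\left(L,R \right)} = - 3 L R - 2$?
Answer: $\frac{500464}{55} \approx 9099.3$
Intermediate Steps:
$o{\left(L,R \right)} = - \frac{6}{5} - \frac{3 L R}{5}$ ($o{\left(L,R \right)} = - \frac{4}{5} + \frac{- 3 L R - 2}{5} = - \frac{4}{5} + \frac{-2 - 3 L R}{5} = - \frac{4}{5} - \left(\frac{2}{5} + \frac{3 L R}{5}\right) = - \frac{6}{5} - \frac{3 L R}{5}$)
$z{\left(l \right)} = - \frac{60}{11}$ ($z{\left(l \right)} = -2 + \frac{114}{-33} = -2 + 114 \left(- \frac{1}{33}\right) = -2 - \frac{38}{11} = - \frac{60}{11}$)
$X{\left(d \right)} = 3 - 3 d$ ($X{\left(d \right)} = 3 \left(\frac{d}{-1} + \frac{d}{d}\right) = 3 \left(d \left(-1\right) + 1\right) = 3 \left(- d + 1\right) = 3 \left(1 - d\right) = 3 - 3 d$)
$\left(Q{\left(X{\left(o{\left(6,4 \right)} \right)} \right)} + z{\left(-104 \right)}\right) + 9055 = \left(\left(3 - 3 \left(- \frac{6}{5} - \frac{18}{5} \cdot 4\right)\right) - \frac{60}{11}\right) + 9055 = \left(\left(3 - 3 \left(- \frac{6}{5} - \frac{72}{5}\right)\right) - \frac{60}{11}\right) + 9055 = \left(\left(3 - - \frac{234}{5}\right) - \frac{60}{11}\right) + 9055 = \left(\left(3 + \frac{234}{5}\right) - \frac{60}{11}\right) + 9055 = \left(\frac{249}{5} - \frac{60}{11}\right) + 9055 = \frac{2439}{55} + 9055 = \frac{500464}{55}$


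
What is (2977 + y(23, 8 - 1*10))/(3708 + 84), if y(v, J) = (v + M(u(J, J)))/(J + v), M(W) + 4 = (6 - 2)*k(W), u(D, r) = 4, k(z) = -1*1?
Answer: 1737/2212 ≈ 0.78526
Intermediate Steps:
k(z) = -1
M(W) = -8 (M(W) = -4 + (6 - 2)*(-1) = -4 + 4*(-1) = -4 - 4 = -8)
y(v, J) = (-8 + v)/(J + v) (y(v, J) = (v - 8)/(J + v) = (-8 + v)/(J + v))
(2977 + y(23, 8 - 1*10))/(3708 + 84) = (2977 + (-8 + 23)/((8 - 1*10) + 23))/(3708 + 84) = (2977 + 15/((8 - 10) + 23))/3792 = (2977 + 15/(-2 + 23))*(1/3792) = (2977 + 15/21)*(1/3792) = (2977 + (1/21)*15)*(1/3792) = (2977 + 5/7)*(1/3792) = (20844/7)*(1/3792) = 1737/2212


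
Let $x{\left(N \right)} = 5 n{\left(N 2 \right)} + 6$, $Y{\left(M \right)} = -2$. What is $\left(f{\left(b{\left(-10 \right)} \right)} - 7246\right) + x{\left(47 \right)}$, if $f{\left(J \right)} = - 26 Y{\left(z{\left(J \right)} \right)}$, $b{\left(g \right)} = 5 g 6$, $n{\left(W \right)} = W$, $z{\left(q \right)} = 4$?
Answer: $-6718$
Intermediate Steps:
$b{\left(g \right)} = 30 g$
$x{\left(N \right)} = 6 + 10 N$ ($x{\left(N \right)} = 5 N 2 + 6 = 5 \cdot 2 N + 6 = 10 N + 6 = 6 + 10 N$)
$f{\left(J \right)} = 52$ ($f{\left(J \right)} = \left(-26\right) \left(-2\right) = 52$)
$\left(f{\left(b{\left(-10 \right)} \right)} - 7246\right) + x{\left(47 \right)} = \left(52 - 7246\right) + \left(6 + 10 \cdot 47\right) = -7194 + \left(6 + 470\right) = -7194 + 476 = -6718$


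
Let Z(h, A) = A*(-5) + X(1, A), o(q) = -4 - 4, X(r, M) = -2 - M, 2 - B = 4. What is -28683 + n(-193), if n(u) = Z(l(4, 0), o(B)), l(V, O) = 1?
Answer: -28637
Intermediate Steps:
B = -2 (B = 2 - 1*4 = 2 - 4 = -2)
o(q) = -8
Z(h, A) = -2 - 6*A (Z(h, A) = A*(-5) + (-2 - A) = -5*A + (-2 - A) = -2 - 6*A)
n(u) = 46 (n(u) = -2 - 6*(-8) = -2 + 48 = 46)
-28683 + n(-193) = -28683 + 46 = -28637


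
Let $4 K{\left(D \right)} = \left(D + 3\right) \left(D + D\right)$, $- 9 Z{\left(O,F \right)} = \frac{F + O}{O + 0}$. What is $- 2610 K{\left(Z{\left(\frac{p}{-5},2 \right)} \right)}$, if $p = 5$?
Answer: $- \frac{4060}{9} \approx -451.11$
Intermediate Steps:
$Z{\left(O,F \right)} = - \frac{F + O}{9 O}$ ($Z{\left(O,F \right)} = - \frac{\left(F + O\right) \frac{1}{O + 0}}{9} = - \frac{\left(F + O\right) \frac{1}{O}}{9} = - \frac{\frac{1}{O} \left(F + O\right)}{9} = - \frac{F + O}{9 O}$)
$K{\left(D \right)} = \frac{D \left(3 + D\right)}{2}$ ($K{\left(D \right)} = \frac{\left(D + 3\right) \left(D + D\right)}{4} = \frac{\left(3 + D\right) 2 D}{4} = \frac{2 D \left(3 + D\right)}{4} = \frac{D \left(3 + D\right)}{2}$)
$- 2610 K{\left(Z{\left(\frac{p}{-5},2 \right)} \right)} = - 2610 \frac{\frac{\left(-1\right) 2 - \frac{5}{-5}}{9 \frac{5}{-5}} \left(3 + \frac{\left(-1\right) 2 - \frac{5}{-5}}{9 \frac{5}{-5}}\right)}{2} = - 2610 \frac{\frac{-2 - 5 \left(- \frac{1}{5}\right)}{9 \cdot 5 \left(- \frac{1}{5}\right)} \left(3 + \frac{-2 - 5 \left(- \frac{1}{5}\right)}{9 \cdot 5 \left(- \frac{1}{5}\right)}\right)}{2} = - 2610 \frac{\frac{-2 - -1}{9 \left(-1\right)} \left(3 + \frac{-2 - -1}{9 \left(-1\right)}\right)}{2} = - 2610 \frac{\frac{1}{9} \left(-1\right) \left(-2 + 1\right) \left(3 + \frac{1}{9} \left(-1\right) \left(-2 + 1\right)\right)}{2} = - 2610 \frac{\frac{1}{9} \left(-1\right) \left(-1\right) \left(3 + \frac{1}{9} \left(-1\right) \left(-1\right)\right)}{2} = - 2610 \cdot \frac{1}{2} \cdot \frac{1}{9} \left(3 + \frac{1}{9}\right) = - 2610 \cdot \frac{1}{2} \cdot \frac{1}{9} \cdot \frac{28}{9} = \left(-2610\right) \frac{14}{81} = - \frac{4060}{9}$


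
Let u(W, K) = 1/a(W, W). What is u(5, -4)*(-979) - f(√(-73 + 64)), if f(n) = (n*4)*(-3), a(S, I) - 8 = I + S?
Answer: -979/18 + 36*I ≈ -54.389 + 36.0*I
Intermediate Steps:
a(S, I) = 8 + I + S (a(S, I) = 8 + (I + S) = 8 + I + S)
u(W, K) = 1/(8 + 2*W) (u(W, K) = 1/(8 + W + W) = 1/(8 + 2*W))
f(n) = -12*n (f(n) = (4*n)*(-3) = -12*n)
u(5, -4)*(-979) - f(√(-73 + 64)) = (1/(2*(4 + 5)))*(-979) - (-12)*√(-73 + 64) = ((½)/9)*(-979) - (-12)*√(-9) = ((½)*(⅑))*(-979) - (-12)*3*I = (1/18)*(-979) - (-36)*I = -979/18 + 36*I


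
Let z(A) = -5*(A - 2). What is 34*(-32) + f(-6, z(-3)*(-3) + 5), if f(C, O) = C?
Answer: -1094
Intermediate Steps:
z(A) = 10 - 5*A (z(A) = -5*(-2 + A) = 10 - 5*A)
34*(-32) + f(-6, z(-3)*(-3) + 5) = 34*(-32) - 6 = -1088 - 6 = -1094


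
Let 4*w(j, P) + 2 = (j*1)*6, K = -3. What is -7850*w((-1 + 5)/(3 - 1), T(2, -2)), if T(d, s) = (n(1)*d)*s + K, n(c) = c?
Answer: -19625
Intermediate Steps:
T(d, s) = -3 + d*s (T(d, s) = (1*d)*s - 3 = d*s - 3 = -3 + d*s)
w(j, P) = -1/2 + 3*j/2 (w(j, P) = -1/2 + ((j*1)*6)/4 = -1/2 + (j*6)/4 = -1/2 + (6*j)/4 = -1/2 + 3*j/2)
-7850*w((-1 + 5)/(3 - 1), T(2, -2)) = -7850*(-1/2 + 3*((-1 + 5)/(3 - 1))/2) = -7850*(-1/2 + 3*(4/2)/2) = -7850*(-1/2 + 3*(4*(1/2))/2) = -7850*(-1/2 + (3/2)*2) = -7850*(-1/2 + 3) = -7850*5/2 = -19625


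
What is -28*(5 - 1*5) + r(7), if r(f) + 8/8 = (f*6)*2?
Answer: 83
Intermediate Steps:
r(f) = -1 + 12*f (r(f) = -1 + (f*6)*2 = -1 + (6*f)*2 = -1 + 12*f)
-28*(5 - 1*5) + r(7) = -28*(5 - 1*5) + (-1 + 12*7) = -28*(5 - 5) + (-1 + 84) = -28*0 + 83 = 0 + 83 = 83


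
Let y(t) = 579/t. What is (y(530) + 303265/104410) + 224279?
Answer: 11708693859/52205 ≈ 2.2428e+5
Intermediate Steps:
(y(530) + 303265/104410) + 224279 = (579/530 + 303265/104410) + 224279 = (579*(1/530) + 303265*(1/104410)) + 224279 = (579/530 + 60653/20882) + 224279 = 208664/52205 + 224279 = 11708693859/52205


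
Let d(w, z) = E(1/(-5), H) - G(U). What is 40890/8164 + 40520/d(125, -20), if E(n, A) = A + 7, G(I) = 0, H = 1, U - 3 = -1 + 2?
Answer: 20695775/4082 ≈ 5070.0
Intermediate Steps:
U = 4 (U = 3 + (-1 + 2) = 3 + 1 = 4)
E(n, A) = 7 + A
d(w, z) = 8 (d(w, z) = (7 + 1) - 1*0 = 8 + 0 = 8)
40890/8164 + 40520/d(125, -20) = 40890/8164 + 40520/8 = 40890*(1/8164) + 40520*(⅛) = 20445/4082 + 5065 = 20695775/4082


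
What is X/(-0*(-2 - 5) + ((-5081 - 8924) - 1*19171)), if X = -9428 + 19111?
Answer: -9683/33176 ≈ -0.29187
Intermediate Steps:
X = 9683
X/(-0*(-2 - 5) + ((-5081 - 8924) - 1*19171)) = 9683/(-0*(-2 - 5) + ((-5081 - 8924) - 1*19171)) = 9683/(-0*(-7) + (-14005 - 19171)) = 9683/(-181*0 - 33176) = 9683/(0 - 33176) = 9683/(-33176) = 9683*(-1/33176) = -9683/33176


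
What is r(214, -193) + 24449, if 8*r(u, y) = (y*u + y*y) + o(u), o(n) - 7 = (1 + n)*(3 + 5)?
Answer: 96633/4 ≈ 24158.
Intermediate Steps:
o(n) = 15 + 8*n (o(n) = 7 + (1 + n)*(3 + 5) = 7 + (1 + n)*8 = 7 + (8 + 8*n) = 15 + 8*n)
r(u, y) = 15/8 + u + y²/8 + u*y/8 (r(u, y) = ((y*u + y*y) + (15 + 8*u))/8 = ((u*y + y²) + (15 + 8*u))/8 = ((y² + u*y) + (15 + 8*u))/8 = (15 + y² + 8*u + u*y)/8 = 15/8 + u + y²/8 + u*y/8)
r(214, -193) + 24449 = (15/8 + 214 + (⅛)*(-193)² + (⅛)*214*(-193)) + 24449 = (15/8 + 214 + (⅛)*37249 - 20651/4) + 24449 = (15/8 + 214 + 37249/8 - 20651/4) + 24449 = -1163/4 + 24449 = 96633/4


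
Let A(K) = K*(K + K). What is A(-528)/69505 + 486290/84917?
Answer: 11592369758/843165155 ≈ 13.749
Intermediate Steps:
A(K) = 2*K² (A(K) = K*(2*K) = 2*K²)
A(-528)/69505 + 486290/84917 = (2*(-528)²)/69505 + 486290/84917 = (2*278784)*(1/69505) + 486290*(1/84917) = 557568*(1/69505) + 69470/12131 = 557568/69505 + 69470/12131 = 11592369758/843165155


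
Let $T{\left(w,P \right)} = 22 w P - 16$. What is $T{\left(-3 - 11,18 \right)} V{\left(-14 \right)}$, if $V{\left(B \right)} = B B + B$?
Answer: $-1011920$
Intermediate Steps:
$T{\left(w,P \right)} = -16 + 22 P w$ ($T{\left(w,P \right)} = 22 P w - 16 = -16 + 22 P w$)
$V{\left(B \right)} = B + B^{2}$ ($V{\left(B \right)} = B^{2} + B = B + B^{2}$)
$T{\left(-3 - 11,18 \right)} V{\left(-14 \right)} = \left(-16 + 22 \cdot 18 \left(-3 - 11\right)\right) \left(- 14 \left(1 - 14\right)\right) = \left(-16 + 22 \cdot 18 \left(-3 - 11\right)\right) \left(\left(-14\right) \left(-13\right)\right) = \left(-16 + 22 \cdot 18 \left(-14\right)\right) 182 = \left(-16 - 5544\right) 182 = \left(-5560\right) 182 = -1011920$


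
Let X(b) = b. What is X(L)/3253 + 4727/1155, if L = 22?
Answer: 15402341/3757215 ≈ 4.0994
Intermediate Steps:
X(L)/3253 + 4727/1155 = 22/3253 + 4727/1155 = 15402341/3757215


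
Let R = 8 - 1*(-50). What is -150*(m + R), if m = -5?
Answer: -7950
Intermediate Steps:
R = 58 (R = 8 + 50 = 58)
-150*(m + R) = -150*(-5 + 58) = -150*53 = -7950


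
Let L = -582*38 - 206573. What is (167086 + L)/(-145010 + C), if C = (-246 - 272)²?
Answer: -61603/123314 ≈ -0.49956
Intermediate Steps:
C = 268324 (C = (-518)² = 268324)
L = -228689 (L = -22116 - 206573 = -228689)
(167086 + L)/(-145010 + C) = (167086 - 228689)/(-145010 + 268324) = -61603/123314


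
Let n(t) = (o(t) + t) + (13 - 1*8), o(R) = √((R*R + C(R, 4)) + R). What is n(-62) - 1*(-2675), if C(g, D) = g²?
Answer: 2618 + √7626 ≈ 2705.3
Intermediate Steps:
o(R) = √(R + 2*R²) (o(R) = √((R*R + R²) + R) = √((R² + R²) + R) = √(2*R² + R) = √(R + 2*R²))
n(t) = 5 + t + √(t*(1 + 2*t)) (n(t) = (√(t*(1 + 2*t)) + t) + (13 - 1*8) = (t + √(t*(1 + 2*t))) + (13 - 8) = (t + √(t*(1 + 2*t))) + 5 = 5 + t + √(t*(1 + 2*t)))
n(-62) - 1*(-2675) = (5 - 62 + √(-62*(1 + 2*(-62)))) - 1*(-2675) = (5 - 62 + √(-62*(1 - 124))) + 2675 = (5 - 62 + √(-62*(-123))) + 2675 = (5 - 62 + √7626) + 2675 = (-57 + √7626) + 2675 = 2618 + √7626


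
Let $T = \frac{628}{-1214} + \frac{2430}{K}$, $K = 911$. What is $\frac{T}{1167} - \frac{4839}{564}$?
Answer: $- \frac{1040684344739}{121320941892} \approx -8.5779$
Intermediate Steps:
$T = \frac{1188956}{552977}$ ($T = \frac{628}{-1214} + \frac{2430}{911} = 628 \left(- \frac{1}{1214}\right) + 2430 \cdot \frac{1}{911} = - \frac{314}{607} + \frac{2430}{911} = \frac{1188956}{552977} \approx 2.1501$)
$\frac{T}{1167} - \frac{4839}{564} = \frac{1188956}{552977 \cdot 1167} - \frac{4839}{564} = \frac{1188956}{552977} \cdot \frac{1}{1167} - \frac{1613}{188} = \frac{1188956}{645324159} - \frac{1613}{188} = - \frac{1040684344739}{121320941892}$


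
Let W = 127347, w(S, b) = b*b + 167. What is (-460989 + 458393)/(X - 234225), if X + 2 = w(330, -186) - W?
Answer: 2596/326811 ≈ 0.0079434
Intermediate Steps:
w(S, b) = 167 + b² (w(S, b) = b² + 167 = 167 + b²)
X = -92586 (X = -2 + ((167 + (-186)²) - 1*127347) = -2 + ((167 + 34596) - 127347) = -2 + (34763 - 127347) = -2 - 92584 = -92586)
(-460989 + 458393)/(X - 234225) = (-460989 + 458393)/(-92586 - 234225) = -2596/(-326811) = -2596*(-1/326811) = 2596/326811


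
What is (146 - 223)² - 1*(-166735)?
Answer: 172664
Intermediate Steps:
(146 - 223)² - 1*(-166735) = (-77)² + 166735 = 5929 + 166735 = 172664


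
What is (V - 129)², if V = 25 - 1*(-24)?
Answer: 6400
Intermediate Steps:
V = 49 (V = 25 + 24 = 49)
(V - 129)² = (49 - 129)² = (-80)² = 6400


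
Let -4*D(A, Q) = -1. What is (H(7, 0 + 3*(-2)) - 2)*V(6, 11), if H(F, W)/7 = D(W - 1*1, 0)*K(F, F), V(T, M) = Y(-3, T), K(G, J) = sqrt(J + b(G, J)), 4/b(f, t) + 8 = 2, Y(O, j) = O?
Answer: 6 - 7*sqrt(57)/4 ≈ -7.2122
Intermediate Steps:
b(f, t) = -2/3 (b(f, t) = 4/(-8 + 2) = 4/(-6) = 4*(-1/6) = -2/3)
K(G, J) = sqrt(-2/3 + J) (K(G, J) = sqrt(J - 2/3) = sqrt(-2/3 + J))
V(T, M) = -3
D(A, Q) = 1/4 (D(A, Q) = -1/4*(-1) = 1/4)
H(F, W) = 7*sqrt(-6 + 9*F)/12 (H(F, W) = 7*((sqrt(-6 + 9*F)/3)/4) = 7*(sqrt(-6 + 9*F)/12) = 7*sqrt(-6 + 9*F)/12)
(H(7, 0 + 3*(-2)) - 2)*V(6, 11) = (7*sqrt(-6 + 9*7)/12 - 2)*(-3) = (7*sqrt(-6 + 63)/12 - 2)*(-3) = (7*sqrt(57)/12 - 2)*(-3) = (-2 + 7*sqrt(57)/12)*(-3) = 6 - 7*sqrt(57)/4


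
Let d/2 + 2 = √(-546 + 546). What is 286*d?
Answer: -1144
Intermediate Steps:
d = -4 (d = -4 + 2*√(-546 + 546) = -4 + 2*√0 = -4 + 2*0 = -4 + 0 = -4)
286*d = 286*(-4) = -1144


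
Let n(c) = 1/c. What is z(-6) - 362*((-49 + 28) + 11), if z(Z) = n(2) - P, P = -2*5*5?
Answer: 7341/2 ≈ 3670.5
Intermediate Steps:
n(c) = 1/c
P = -50 (P = -10*5 = -50)
z(Z) = 101/2 (z(Z) = 1/2 - 1*(-50) = 1/2 + 50 = 101/2)
z(-6) - 362*((-49 + 28) + 11) = 101/2 - 362*((-49 + 28) + 11) = 101/2 - 362*(-21 + 11) = 101/2 - 362*(-10) = 101/2 + 3620 = 7341/2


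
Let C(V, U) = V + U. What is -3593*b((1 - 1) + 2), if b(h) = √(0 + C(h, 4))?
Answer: -3593*√6 ≈ -8801.0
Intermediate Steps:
C(V, U) = U + V
b(h) = √(4 + h) (b(h) = √(0 + (4 + h)) = √(4 + h))
-3593*b((1 - 1) + 2) = -3593*√(4 + ((1 - 1) + 2)) = -3593*√(4 + (0 + 2)) = -3593*√(4 + 2) = -3593*√6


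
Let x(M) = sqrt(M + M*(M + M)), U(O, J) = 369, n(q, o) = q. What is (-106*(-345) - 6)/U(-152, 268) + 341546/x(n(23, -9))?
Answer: 12188/123 + 341546*sqrt(1081)/1081 ≈ 10487.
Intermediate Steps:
x(M) = sqrt(M + 2*M**2) (x(M) = sqrt(M + M*(2*M)) = sqrt(M + 2*M**2))
(-106*(-345) - 6)/U(-152, 268) + 341546/x(n(23, -9)) = (-106*(-345) - 6)/369 + 341546/(sqrt(23*(1 + 2*23))) = (36570 - 6)*(1/369) + 341546/(sqrt(23*(1 + 46))) = 36564*(1/369) + 341546/(sqrt(23*47)) = 12188/123 + 341546/(sqrt(1081)) = 12188/123 + 341546*(sqrt(1081)/1081) = 12188/123 + 341546*sqrt(1081)/1081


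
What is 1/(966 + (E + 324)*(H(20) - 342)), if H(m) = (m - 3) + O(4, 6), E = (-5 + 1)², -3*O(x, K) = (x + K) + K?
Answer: -3/334042 ≈ -8.9809e-6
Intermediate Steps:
O(x, K) = -2*K/3 - x/3 (O(x, K) = -((x + K) + K)/3 = -((K + x) + K)/3 = -(x + 2*K)/3 = -2*K/3 - x/3)
E = 16 (E = (-4)² = 16)
H(m) = -25/3 + m (H(m) = (m - 3) + (-⅔*6 - ⅓*4) = (-3 + m) + (-4 - 4/3) = (-3 + m) - 16/3 = -25/3 + m)
1/(966 + (E + 324)*(H(20) - 342)) = 1/(966 + (16 + 324)*((-25/3 + 20) - 342)) = 1/(966 + 340*(35/3 - 342)) = 1/(966 + 340*(-991/3)) = 1/(966 - 336940/3) = 1/(-334042/3) = -3/334042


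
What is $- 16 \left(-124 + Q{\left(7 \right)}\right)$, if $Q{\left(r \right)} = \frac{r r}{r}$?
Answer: $1872$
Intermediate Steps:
$Q{\left(r \right)} = r$ ($Q{\left(r \right)} = \frac{r^{2}}{r} = r$)
$- 16 \left(-124 + Q{\left(7 \right)}\right) = - 16 \left(-124 + 7\right) = \left(-16\right) \left(-117\right) = 1872$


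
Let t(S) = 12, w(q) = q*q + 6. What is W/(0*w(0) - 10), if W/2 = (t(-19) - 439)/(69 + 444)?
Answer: 427/2565 ≈ 0.16647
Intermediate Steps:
w(q) = 6 + q² (w(q) = q² + 6 = 6 + q²)
W = -854/513 (W = 2*((12 - 439)/(69 + 444)) = 2*(-427/513) = -854/513 ≈ -1.6647)
W/(0*w(0) - 10) = -854/(513*(0*(6 + 0²) - 10)) = -854/(513*(0*(6 + 0) - 10)) = -854/(513*(0*6 - 10)) = -854/(513*(0 - 10)) = -854/513/(-10) = -854/513*(-⅒) = 427/2565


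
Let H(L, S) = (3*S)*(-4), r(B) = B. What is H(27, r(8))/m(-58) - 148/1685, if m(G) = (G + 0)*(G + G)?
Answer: -144688/1417085 ≈ -0.10210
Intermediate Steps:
m(G) = 2*G² (m(G) = G*(2*G) = 2*G²)
H(L, S) = -12*S
H(27, r(8))/m(-58) - 148/1685 = (-12*8)/((2*(-58)²)) - 148/1685 = -96/(2*3364) - 148*1/1685 = -96/6728 - 148/1685 = -96*1/6728 - 148/1685 = -12/841 - 148/1685 = -144688/1417085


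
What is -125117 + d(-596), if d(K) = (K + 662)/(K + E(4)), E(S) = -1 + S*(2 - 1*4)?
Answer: -6881441/55 ≈ -1.2512e+5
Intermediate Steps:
E(S) = -1 - 2*S (E(S) = -1 + S*(2 - 4) = -1 + S*(-2) = -1 - 2*S)
d(K) = (662 + K)/(-9 + K) (d(K) = (K + 662)/(K + (-1 - 2*4)) = (662 + K)/(K + (-1 - 8)) = (662 + K)/(K - 9) = (662 + K)/(-9 + K))
-125117 + d(-596) = -125117 + (662 - 596)/(-9 - 596) = -125117 + 66/(-605) = -125117 - 1/605*66 = -125117 - 6/55 = -6881441/55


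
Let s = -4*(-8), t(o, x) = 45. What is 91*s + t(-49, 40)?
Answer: 2957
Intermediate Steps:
s = 32
91*s + t(-49, 40) = 91*32 + 45 = 2912 + 45 = 2957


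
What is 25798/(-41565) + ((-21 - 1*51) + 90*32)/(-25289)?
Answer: -769120142/1051137285 ≈ -0.73170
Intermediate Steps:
25798/(-41565) + ((-21 - 1*51) + 90*32)/(-25289) = 25798*(-1/41565) + ((-21 - 51) + 2880)*(-1/25289) = -25798/41565 + (-72 + 2880)*(-1/25289) = -25798/41565 + 2808*(-1/25289) = -25798/41565 - 2808/25289 = -769120142/1051137285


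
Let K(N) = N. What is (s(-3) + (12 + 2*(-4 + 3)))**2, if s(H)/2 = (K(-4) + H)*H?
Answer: 2704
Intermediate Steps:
s(H) = 2*H*(-4 + H) (s(H) = 2*((-4 + H)*H) = 2*(H*(-4 + H)) = 2*H*(-4 + H))
(s(-3) + (12 + 2*(-4 + 3)))**2 = (2*(-3)*(-4 - 3) + (12 + 2*(-4 + 3)))**2 = (2*(-3)*(-7) + (12 + 2*(-1)))**2 = (42 + (12 - 2))**2 = (42 + 10)**2 = 52**2 = 2704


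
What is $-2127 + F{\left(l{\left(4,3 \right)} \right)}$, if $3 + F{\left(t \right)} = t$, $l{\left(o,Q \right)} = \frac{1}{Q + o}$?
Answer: $- \frac{14909}{7} \approx -2129.9$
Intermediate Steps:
$F{\left(t \right)} = -3 + t$
$-2127 + F{\left(l{\left(4,3 \right)} \right)} = -2127 - \left(3 - \frac{1}{3 + 4}\right) = -2127 - \left(3 - \frac{1}{7}\right) = -2127 + \left(-3 + \frac{1}{7}\right) = -2127 - \frac{20}{7} = - \frac{14909}{7}$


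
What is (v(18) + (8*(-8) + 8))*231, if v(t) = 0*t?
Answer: -12936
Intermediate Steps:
v(t) = 0
(v(18) + (8*(-8) + 8))*231 = (0 + (8*(-8) + 8))*231 = (0 + (-64 + 8))*231 = (0 - 56)*231 = -56*231 = -12936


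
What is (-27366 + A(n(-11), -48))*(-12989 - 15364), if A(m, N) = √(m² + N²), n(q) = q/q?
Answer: 775908198 - 28353*√2305 ≈ 7.7455e+8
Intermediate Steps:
n(q) = 1
A(m, N) = √(N² + m²)
(-27366 + A(n(-11), -48))*(-12989 - 15364) = (-27366 + √((-48)² + 1²))*(-12989 - 15364) = (-27366 + √(2304 + 1))*(-28353) = (-27366 + √2305)*(-28353) = 775908198 - 28353*√2305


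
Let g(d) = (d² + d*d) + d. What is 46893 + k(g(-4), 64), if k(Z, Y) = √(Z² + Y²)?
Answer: 46893 + 4*√305 ≈ 46963.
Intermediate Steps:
g(d) = d + 2*d² (g(d) = (d² + d²) + d = 2*d² + d = d + 2*d²)
k(Z, Y) = √(Y² + Z²)
46893 + k(g(-4), 64) = 46893 + √(64² + (-4*(1 + 2*(-4)))²) = 46893 + √(4096 + (-4*(1 - 8))²) = 46893 + √(4096 + (-4*(-7))²) = 46893 + √(4096 + 28²) = 46893 + √(4096 + 784) = 46893 + √4880 = 46893 + 4*√305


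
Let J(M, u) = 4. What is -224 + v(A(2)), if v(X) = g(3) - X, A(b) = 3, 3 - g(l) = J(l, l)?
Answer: -228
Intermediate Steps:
g(l) = -1 (g(l) = 3 - 1*4 = 3 - 4 = -1)
v(X) = -1 - X
-224 + v(A(2)) = -224 + (-1 - 1*3) = -224 + (-1 - 3) = -224 - 4 = -228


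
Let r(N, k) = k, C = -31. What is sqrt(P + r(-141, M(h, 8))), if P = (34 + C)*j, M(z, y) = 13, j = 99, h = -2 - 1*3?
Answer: sqrt(310) ≈ 17.607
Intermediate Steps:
h = -5 (h = -2 - 3 = -5)
P = 297 (P = (34 - 31)*99 = 3*99 = 297)
sqrt(P + r(-141, M(h, 8))) = sqrt(297 + 13) = sqrt(310)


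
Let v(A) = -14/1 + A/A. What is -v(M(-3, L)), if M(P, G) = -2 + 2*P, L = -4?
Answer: 13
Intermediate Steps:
v(A) = -13 (v(A) = -14*1 + 1 = -14 + 1 = -13)
-v(M(-3, L)) = -1*(-13) = 13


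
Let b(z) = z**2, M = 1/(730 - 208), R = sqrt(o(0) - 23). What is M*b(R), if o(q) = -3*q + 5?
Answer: -1/29 ≈ -0.034483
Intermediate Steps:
o(q) = 5 - 3*q
R = 3*I*sqrt(2) (R = sqrt((5 - 3*0) - 23) = sqrt((5 + 0) - 23) = sqrt(5 - 23) = sqrt(-18) = 3*I*sqrt(2) ≈ 4.2426*I)
M = 1/522 ≈ 0.0019157
M*b(R) = (3*I*sqrt(2))**2/522 = (1/522)*(-18) = -1/29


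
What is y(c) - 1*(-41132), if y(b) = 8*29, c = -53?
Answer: 41364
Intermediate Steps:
y(b) = 232
y(c) - 1*(-41132) = 232 - 1*(-41132) = 232 + 41132 = 41364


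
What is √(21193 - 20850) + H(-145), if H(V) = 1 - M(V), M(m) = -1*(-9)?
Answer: -8 + 7*√7 ≈ 10.520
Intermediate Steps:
M(m) = 9
H(V) = -8 (H(V) = 1 - 1*9 = 1 - 9 = -8)
√(21193 - 20850) + H(-145) = √(21193 - 20850) - 8 = √343 - 8 = 7*√7 - 8 = -8 + 7*√7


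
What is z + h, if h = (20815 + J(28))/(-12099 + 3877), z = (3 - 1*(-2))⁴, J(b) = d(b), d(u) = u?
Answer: 5117907/8222 ≈ 622.46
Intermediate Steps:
J(b) = b
z = 625 (z = (3 + 2)⁴ = 5⁴ = 625)
h = -20843/8222 (h = (20815 + 28)/(-12099 + 3877) = 20843/(-8222) = 20843*(-1/8222) = -20843/8222 ≈ -2.5350)
z + h = 625 - 20843/8222 = 5117907/8222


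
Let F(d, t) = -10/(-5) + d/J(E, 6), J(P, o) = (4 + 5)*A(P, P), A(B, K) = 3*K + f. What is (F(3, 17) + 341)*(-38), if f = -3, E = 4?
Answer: -351956/27 ≈ -13035.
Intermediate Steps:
A(B, K) = -3 + 3*K (A(B, K) = 3*K - 3 = -3 + 3*K)
J(P, o) = -27 + 27*P (J(P, o) = (4 + 5)*(-3 + 3*P) = 9*(-3 + 3*P) = -27 + 27*P)
F(d, t) = 2 + d/81 (F(d, t) = -10/(-5) + d/(-27 + 27*4) = -10*(-⅕) + d/(-27 + 108) = 2 + d/81)
(F(3, 17) + 341)*(-38) = ((2 + (1/81)*3) + 341)*(-38) = ((2 + 1/27) + 341)*(-38) = (55/27 + 341)*(-38) = (9262/27)*(-38) = -351956/27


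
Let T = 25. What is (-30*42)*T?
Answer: -31500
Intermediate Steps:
(-30*42)*T = -30*42*25 = -1260*25 = -31500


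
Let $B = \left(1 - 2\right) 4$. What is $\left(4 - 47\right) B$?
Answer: $172$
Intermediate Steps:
$B = -4$ ($B = \left(-1\right) 4 = -4$)
$\left(4 - 47\right) B = \left(4 - 47\right) \left(-4\right) = \left(-43\right) \left(-4\right) = 172$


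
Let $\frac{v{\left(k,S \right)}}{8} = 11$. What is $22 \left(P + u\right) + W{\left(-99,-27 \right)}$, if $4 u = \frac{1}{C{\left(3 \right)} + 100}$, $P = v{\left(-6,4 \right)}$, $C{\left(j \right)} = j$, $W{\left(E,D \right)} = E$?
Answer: $\frac{378433}{206} \approx 1837.1$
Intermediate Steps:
$v{\left(k,S \right)} = 88$ ($v{\left(k,S \right)} = 8 \cdot 11 = 88$)
$P = 88$
$u = \frac{1}{412}$ ($u = \frac{1}{4 \left(3 + 100\right)} = \frac{1}{4 \cdot 103} = \frac{1}{4} \cdot \frac{1}{103} = \frac{1}{412} \approx 0.0024272$)
$22 \left(P + u\right) + W{\left(-99,-27 \right)} = 22 \left(88 + \frac{1}{412}\right) - 99 = 22 \cdot \frac{36257}{412} - 99 = \frac{398827}{206} - 99 = \frac{378433}{206}$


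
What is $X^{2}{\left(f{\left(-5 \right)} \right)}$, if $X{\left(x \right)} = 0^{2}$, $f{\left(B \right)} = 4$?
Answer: $0$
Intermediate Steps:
$X{\left(x \right)} = 0$
$X^{2}{\left(f{\left(-5 \right)} \right)} = 0^{2} = 0$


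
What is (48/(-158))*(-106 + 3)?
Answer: 2472/79 ≈ 31.291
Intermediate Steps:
(48/(-158))*(-106 + 3) = (48*(-1/158))*(-103) = -24/79*(-103) = 2472/79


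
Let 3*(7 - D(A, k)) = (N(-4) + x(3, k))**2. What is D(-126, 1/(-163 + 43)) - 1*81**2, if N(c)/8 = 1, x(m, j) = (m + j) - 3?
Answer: -284052481/43200 ≈ -6575.3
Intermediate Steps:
x(m, j) = -3 + j + m (x(m, j) = (j + m) - 3 = -3 + j + m)
N(c) = 8 (N(c) = 8*1 = 8)
D(A, k) = 7 - (8 + k)**2/3 (D(A, k) = 7 - (8 + (-3 + k + 3))**2/3 = 7 - (8 + k)**2/3)
D(-126, 1/(-163 + 43)) - 1*81**2 = (7 - (8 + 1/(-163 + 43))**2/3) - 1*81**2 = (7 - (8 + 1/(-120))**2/3) - 1*6561 = (7 - (8 - 1/120)**2/3) - 6561 = (7 - (959/120)**2/3) - 6561 = (7 - 1/3*919681/14400) - 6561 = (7 - 919681/43200) - 6561 = -617281/43200 - 6561 = -284052481/43200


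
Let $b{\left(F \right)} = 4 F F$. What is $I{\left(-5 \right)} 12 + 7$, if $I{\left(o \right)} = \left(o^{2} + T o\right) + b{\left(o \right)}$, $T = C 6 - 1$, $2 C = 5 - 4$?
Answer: $1387$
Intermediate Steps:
$C = \frac{1}{2}$ ($C = \frac{5 - 4}{2} = \frac{1}{2} \cdot 1 = \frac{1}{2} \approx 0.5$)
$T = 2$ ($T = \frac{1}{2} \cdot 6 - 1 = 3 - 1 = 2$)
$b{\left(F \right)} = 4 F^{2}$
$I{\left(o \right)} = 2 o + 5 o^{2}$ ($I{\left(o \right)} = \left(o^{2} + 2 o\right) + 4 o^{2} = 2 o + 5 o^{2}$)
$I{\left(-5 \right)} 12 + 7 = - 5 \left(2 + 5 \left(-5\right)\right) 12 + 7 = - 5 \left(2 - 25\right) 12 + 7 = \left(-5\right) \left(-23\right) 12 + 7 = 115 \cdot 12 + 7 = 1380 + 7 = 1387$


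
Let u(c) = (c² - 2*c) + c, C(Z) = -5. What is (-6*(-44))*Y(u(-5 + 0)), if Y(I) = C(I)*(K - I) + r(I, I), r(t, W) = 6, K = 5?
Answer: 34584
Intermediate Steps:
u(c) = c² - c
Y(I) = -19 + 5*I (Y(I) = -5*(5 - I) + 6 = (-25 + 5*I) + 6 = -19 + 5*I)
(-6*(-44))*Y(u(-5 + 0)) = (-6*(-44))*(-19 + 5*((-5 + 0)*(-1 + (-5 + 0)))) = 264*(-19 + 5*(-5*(-1 - 5))) = 264*(-19 + 5*(-5*(-6))) = 264*(-19 + 5*30) = 264*(-19 + 150) = 264*131 = 34584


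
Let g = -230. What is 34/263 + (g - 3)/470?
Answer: -45299/123610 ≈ -0.36647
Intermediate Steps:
34/263 + (g - 3)/470 = 34/263 + (-230 - 3)/470 = 34*(1/263) - 233*1/470 = 34/263 - 233/470 = -45299/123610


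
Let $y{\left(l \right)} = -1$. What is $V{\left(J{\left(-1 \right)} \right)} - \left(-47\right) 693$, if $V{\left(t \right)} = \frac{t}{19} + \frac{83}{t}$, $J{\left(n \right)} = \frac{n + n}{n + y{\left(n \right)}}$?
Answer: $\frac{620427}{19} \approx 32654.0$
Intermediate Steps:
$J{\left(n \right)} = \frac{2 n}{-1 + n}$ ($J{\left(n \right)} = \frac{n + n}{n - 1} = \frac{2 n}{-1 + n}$)
$V{\left(t \right)} = \frac{83}{t} + \frac{t}{19}$ ($V{\left(t \right)} = t \frac{1}{19} + \frac{83}{t} = \frac{t}{19} + \frac{83}{t} = \frac{83}{t} + \frac{t}{19}$)
$V{\left(J{\left(-1 \right)} \right)} - \left(-47\right) 693 = \left(\frac{83}{2 \left(-1\right) \frac{1}{-1 - 1}} + \frac{2 \left(-1\right) \frac{1}{-1 - 1}}{19}\right) - \left(-47\right) 693 = \left(\frac{83}{2 \left(-1\right) \frac{1}{-2}} + \frac{2 \left(-1\right) \frac{1}{-2}}{19}\right) - -32571 = \left(\frac{83}{2 \left(-1\right) \left(- \frac{1}{2}\right)} + \frac{2 \left(-1\right) \left(- \frac{1}{2}\right)}{19}\right) + 32571 = \left(\frac{83}{1} + \frac{1}{19} \cdot 1\right) + 32571 = \left(83 \cdot 1 + \frac{1}{19}\right) + 32571 = \left(83 + \frac{1}{19}\right) + 32571 = \frac{1578}{19} + 32571 = \frac{620427}{19}$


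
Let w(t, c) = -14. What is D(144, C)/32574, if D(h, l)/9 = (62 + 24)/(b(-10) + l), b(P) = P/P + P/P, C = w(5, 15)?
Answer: -43/21716 ≈ -0.0019801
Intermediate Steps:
C = -14
b(P) = 2 (b(P) = 1 + 1 = 2)
D(h, l) = 774/(2 + l) (D(h, l) = 9*((62 + 24)/(2 + l)) = 9*(86/(2 + l)) = 774/(2 + l))
D(144, C)/32574 = (774/(2 - 14))/32574 = (774/(-12))*(1/32574) = (774*(-1/12))*(1/32574) = -129/2*1/32574 = -43/21716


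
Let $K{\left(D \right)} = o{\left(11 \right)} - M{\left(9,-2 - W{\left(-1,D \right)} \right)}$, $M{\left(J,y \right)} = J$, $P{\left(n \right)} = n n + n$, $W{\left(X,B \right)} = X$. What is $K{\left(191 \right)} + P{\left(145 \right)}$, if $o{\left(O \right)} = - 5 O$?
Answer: $21106$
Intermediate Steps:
$P{\left(n \right)} = n + n^{2}$ ($P{\left(n \right)} = n^{2} + n = n + n^{2}$)
$K{\left(D \right)} = -64$ ($K{\left(D \right)} = \left(-5\right) 11 - 9 = -55 - 9 = -64$)
$K{\left(191 \right)} + P{\left(145 \right)} = -64 + 145 \left(1 + 145\right) = -64 + 145 \cdot 146 = -64 + 21170 = 21106$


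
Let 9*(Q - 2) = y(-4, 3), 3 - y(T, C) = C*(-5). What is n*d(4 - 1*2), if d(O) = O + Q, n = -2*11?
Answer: -132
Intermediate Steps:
y(T, C) = 3 + 5*C (y(T, C) = 3 - C*(-5) = 3 - (-5)*C = 3 + 5*C)
Q = 4 (Q = 2 + (3 + 5*3)/9 = 2 + (3 + 15)/9 = 2 + (1/9)*18 = 2 + 2 = 4)
n = -22
d(O) = 4 + O (d(O) = O + 4 = 4 + O)
n*d(4 - 1*2) = -22*(4 + (4 - 1*2)) = -22*(4 + (4 - 2)) = -22*(4 + 2) = -22*6 = -132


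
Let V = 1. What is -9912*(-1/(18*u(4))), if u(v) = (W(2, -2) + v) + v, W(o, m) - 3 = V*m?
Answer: 1652/27 ≈ 61.185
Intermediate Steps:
W(o, m) = 3 + m (W(o, m) = 3 + 1*m = 3 + m)
u(v) = 1 + 2*v (u(v) = ((3 - 2) + v) + v = (1 + v) + v = 1 + 2*v)
-9912*(-1/(18*u(4))) = -9912*(-1/(18*(1 + 2*4))) = -9912*(-1/(18*(1 + 8))) = -9912/(9*(-18)) = -9912/(-162) = -9912*(-1/162) = 1652/27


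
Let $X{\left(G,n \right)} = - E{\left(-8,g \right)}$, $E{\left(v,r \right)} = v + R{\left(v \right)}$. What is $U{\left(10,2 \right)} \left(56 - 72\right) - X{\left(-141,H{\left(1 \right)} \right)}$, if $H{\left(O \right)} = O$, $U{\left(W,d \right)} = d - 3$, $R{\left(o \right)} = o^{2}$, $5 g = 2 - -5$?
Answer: $72$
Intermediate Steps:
$g = \frac{7}{5}$ ($g = \frac{2 - -5}{5} = \frac{2 + 5}{5} = \frac{1}{5} \cdot 7 = \frac{7}{5} \approx 1.4$)
$E{\left(v,r \right)} = v + v^{2}$
$U{\left(W,d \right)} = -3 + d$ ($U{\left(W,d \right)} = d - 3 = -3 + d$)
$X{\left(G,n \right)} = -56$ ($X{\left(G,n \right)} = - \left(-8\right) \left(1 - 8\right) = - \left(-8\right) \left(-7\right) = \left(-1\right) 56 = -56$)
$U{\left(10,2 \right)} \left(56 - 72\right) - X{\left(-141,H{\left(1 \right)} \right)} = \left(-3 + 2\right) \left(56 - 72\right) - -56 = \left(-1\right) \left(-16\right) + 56 = 16 + 56 = 72$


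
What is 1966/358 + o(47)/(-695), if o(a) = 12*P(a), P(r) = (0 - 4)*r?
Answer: 1087009/124405 ≈ 8.7377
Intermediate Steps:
P(r) = -4*r
o(a) = -48*a (o(a) = 12*(-4*a) = -48*a)
1966/358 + o(47)/(-695) = 1966/358 - 48*47/(-695) = 1966*(1/358) - 2256*(-1/695) = 983/179 + 2256/695 = 1087009/124405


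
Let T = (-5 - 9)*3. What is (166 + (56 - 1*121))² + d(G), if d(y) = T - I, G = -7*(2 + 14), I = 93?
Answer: 10066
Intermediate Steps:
T = -42 (T = -14*3 = -42)
G = -112 (G = -7*16 = -112)
d(y) = -135 (d(y) = -42 - 1*93 = -42 - 93 = -135)
(166 + (56 - 1*121))² + d(G) = (166 + (56 - 1*121))² - 135 = (166 + (56 - 121))² - 135 = (166 - 65)² - 135 = 101² - 135 = 10201 - 135 = 10066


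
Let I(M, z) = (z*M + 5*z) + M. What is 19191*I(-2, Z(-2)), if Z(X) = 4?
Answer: 191910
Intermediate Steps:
I(M, z) = M + 5*z + M*z (I(M, z) = (M*z + 5*z) + M = (5*z + M*z) + M = M + 5*z + M*z)
19191*I(-2, Z(-2)) = 19191*(-2 + 5*4 - 2*4) = 19191*(-2 + 20 - 8) = 19191*10 = 191910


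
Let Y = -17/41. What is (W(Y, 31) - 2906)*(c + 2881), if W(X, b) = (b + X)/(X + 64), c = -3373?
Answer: 112931712/79 ≈ 1.4295e+6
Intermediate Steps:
Y = -17/41 (Y = -17*1/41 = -17/41 ≈ -0.41463)
W(X, b) = (X + b)/(64 + X)
(W(Y, 31) - 2906)*(c + 2881) = ((-17/41 + 31)/(64 - 17/41) - 2906)*(-3373 + 2881) = ((1254/41)/(2607/41) - 2906)*(-492) = ((41/2607)*(1254/41) - 2906)*(-492) = (38/79 - 2906)*(-492) = -229536/79*(-492) = 112931712/79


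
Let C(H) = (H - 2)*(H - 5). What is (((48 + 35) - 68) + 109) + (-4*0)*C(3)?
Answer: 124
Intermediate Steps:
C(H) = (-5 + H)*(-2 + H) (C(H) = (-2 + H)*(-5 + H) = (-5 + H)*(-2 + H))
(((48 + 35) - 68) + 109) + (-4*0)*C(3) = (((48 + 35) - 68) + 109) + (-4*0)*(10 + 3² - 7*3) = ((83 - 68) + 109) + 0*(10 + 9 - 21) = (15 + 109) + 0*(-2) = 124 + 0 = 124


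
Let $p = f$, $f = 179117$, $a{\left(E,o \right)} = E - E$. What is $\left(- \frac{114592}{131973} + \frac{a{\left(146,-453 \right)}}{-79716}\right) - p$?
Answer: $- \frac{23638722433}{131973} \approx -1.7912 \cdot 10^{5}$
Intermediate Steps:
$a{\left(E,o \right)} = 0$
$p = 179117$
$\left(- \frac{114592}{131973} + \frac{a{\left(146,-453 \right)}}{-79716}\right) - p = \left(- \frac{114592}{131973} + \frac{0}{-79716}\right) - 179117 = \left(\left(-114592\right) \frac{1}{131973} + 0 \left(- \frac{1}{79716}\right)\right) - 179117 = \left(- \frac{114592}{131973} + 0\right) - 179117 = - \frac{114592}{131973} - 179117 = - \frac{23638722433}{131973}$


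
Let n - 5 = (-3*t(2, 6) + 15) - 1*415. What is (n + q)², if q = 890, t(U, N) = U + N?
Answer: 221841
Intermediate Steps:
t(U, N) = N + U
n = -419 (n = 5 + ((-3*(6 + 2) + 15) - 1*415) = 5 + ((-3*8 + 15) - 415) = 5 + ((-24 + 15) - 415) = 5 + (-9 - 415) = 5 - 424 = -419)
(n + q)² = (-419 + 890)² = 471² = 221841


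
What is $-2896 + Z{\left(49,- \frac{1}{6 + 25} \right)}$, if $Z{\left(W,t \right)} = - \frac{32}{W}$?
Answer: $- \frac{141936}{49} \approx -2896.7$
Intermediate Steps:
$-2896 + Z{\left(49,- \frac{1}{6 + 25} \right)} = -2896 - \frac{32}{49} = - \frac{141936}{49}$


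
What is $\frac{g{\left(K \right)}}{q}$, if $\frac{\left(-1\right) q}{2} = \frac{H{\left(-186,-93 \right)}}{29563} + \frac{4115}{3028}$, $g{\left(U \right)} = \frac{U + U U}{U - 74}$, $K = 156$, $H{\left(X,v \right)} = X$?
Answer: $- \frac{548111145972}{4964630017} \approx -110.4$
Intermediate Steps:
$g{\left(U \right)} = \frac{U + U^{2}}{-74 + U}$
$q = - \frac{121088537}{44758382}$ ($q = - 2 \left(- \frac{186}{29563} + \frac{4115}{3028}\right) = \left(-2\right) \frac{121088537}{89516764} = - \frac{121088537}{44758382} \approx -2.7054$)
$\frac{g{\left(K \right)}}{q} = \frac{156 \frac{1}{-74 + 156} \left(1 + 156\right)}{- \frac{121088537}{44758382}} = 156 \cdot \frac{1}{82} \cdot 157 \left(- \frac{44758382}{121088537}\right) = \frac{12246}{41} \left(- \frac{44758382}{121088537}\right) = - \frac{548111145972}{4964630017}$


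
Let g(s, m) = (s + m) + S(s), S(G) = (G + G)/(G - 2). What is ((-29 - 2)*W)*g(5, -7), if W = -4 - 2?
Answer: 248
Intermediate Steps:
W = -6
S(G) = 2*G/(-2 + G) (S(G) = (2*G)/(-2 + G) = 2*G/(-2 + G))
g(s, m) = m + s + 2*s/(-2 + s) (g(s, m) = (s + m) + 2*s/(-2 + s) = (m + s) + 2*s/(-2 + s) = m + s + 2*s/(-2 + s))
((-29 - 2)*W)*g(5, -7) = ((-29 - 2)*(-6))*((2*5 + (-2 + 5)*(-7 + 5))/(-2 + 5)) = (-31*(-6))*((10 + 3*(-2))/3) = 186*((10 - 6)/3) = 186*((1/3)*4) = 186*(4/3) = 248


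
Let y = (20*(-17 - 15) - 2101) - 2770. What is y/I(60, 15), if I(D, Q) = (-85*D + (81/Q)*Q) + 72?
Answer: 1837/1649 ≈ 1.1140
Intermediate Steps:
I(D, Q) = 153 - 85*D (I(D, Q) = (-85*D + 81) + 72 = (81 - 85*D) + 72 = 153 - 85*D)
y = -5511 (y = (20*(-32) - 2101) - 2770 = (-640 - 2101) - 2770 = -2741 - 2770 = -5511)
y/I(60, 15) = -5511/(153 - 85*60) = -5511/(153 - 5100) = -5511/(-4947) = -5511*(-1/4947) = 1837/1649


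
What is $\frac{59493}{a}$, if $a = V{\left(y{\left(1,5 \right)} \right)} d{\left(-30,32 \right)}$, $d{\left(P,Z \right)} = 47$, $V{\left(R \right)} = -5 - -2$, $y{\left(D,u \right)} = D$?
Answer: $- \frac{19831}{47} \approx -421.94$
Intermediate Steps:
$V{\left(R \right)} = -3$ ($V{\left(R \right)} = -5 + 2 = -3$)
$a = -141$ ($a = \left(-3\right) 47 = -141$)
$\frac{59493}{a} = \frac{59493}{-141} = 59493 \left(- \frac{1}{141}\right) = - \frac{19831}{47}$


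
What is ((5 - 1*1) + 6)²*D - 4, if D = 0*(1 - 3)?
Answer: -4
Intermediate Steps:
D = 0 (D = 0*(-2) = 0)
((5 - 1*1) + 6)²*D - 4 = ((5 - 1*1) + 6)²*0 - 4 = ((5 - 1) + 6)²*0 - 4 = (4 + 6)²*0 - 4 = 10²*0 - 4 = 100*0 - 4 = 0 - 4 = -4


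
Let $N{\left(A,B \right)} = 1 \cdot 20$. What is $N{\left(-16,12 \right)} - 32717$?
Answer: $-32697$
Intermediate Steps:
$N{\left(A,B \right)} = 20$
$N{\left(-16,12 \right)} - 32717 = 20 - 32717 = -32697$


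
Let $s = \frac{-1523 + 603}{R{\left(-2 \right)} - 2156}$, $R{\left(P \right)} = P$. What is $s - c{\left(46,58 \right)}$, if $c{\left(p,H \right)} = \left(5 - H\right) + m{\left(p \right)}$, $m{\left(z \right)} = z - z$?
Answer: $\frac{57647}{1079} \approx 53.426$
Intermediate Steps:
$m{\left(z \right)} = 0$
$s = \frac{460}{1079}$ ($s = \frac{-1523 + 603}{-2 - 2156} = - \frac{920}{-2158} = \left(-920\right) \left(- \frac{1}{2158}\right) = \frac{460}{1079} \approx 0.42632$)
$c{\left(p,H \right)} = 5 - H$ ($c{\left(p,H \right)} = \left(5 - H\right) + 0 = 5 - H$)
$s - c{\left(46,58 \right)} = \frac{460}{1079} - \left(5 - 58\right) = \frac{460}{1079} - -53 = \frac{460}{1079} + 53 = \frac{57647}{1079}$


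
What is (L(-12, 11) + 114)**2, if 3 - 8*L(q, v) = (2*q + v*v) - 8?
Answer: 170569/16 ≈ 10661.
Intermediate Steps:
L(q, v) = 11/8 - q/4 - v**2/8 (L(q, v) = 3/8 - ((2*q + v*v) - 8)/8 = 3/8 - ((2*q + v**2) - 8)/8 = 3/8 - ((v**2 + 2*q) - 8)/8 = 3/8 - (-8 + v**2 + 2*q)/8 = 3/8 + (1 - q/4 - v**2/8) = 11/8 - q/4 - v**2/8)
(L(-12, 11) + 114)**2 = ((11/8 - 1/4*(-12) - 1/8*11**2) + 114)**2 = ((11/8 + 3 - 1/8*121) + 114)**2 = ((11/8 + 3 - 121/8) + 114)**2 = (-43/4 + 114)**2 = (413/4)**2 = 170569/16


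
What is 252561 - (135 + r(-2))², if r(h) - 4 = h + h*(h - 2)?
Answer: 231536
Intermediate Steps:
r(h) = 4 + h + h*(-2 + h) (r(h) = 4 + (h + h*(h - 2)) = 4 + (h + h*(-2 + h)) = 4 + h + h*(-2 + h))
252561 - (135 + r(-2))² = 252561 - (135 + (4 + (-2)² - 1*(-2)))² = 252561 - (135 + (4 + 4 + 2))² = 252561 - (135 + 10)² = 252561 - 1*145² = 252561 - 1*21025 = 252561 - 21025 = 231536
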